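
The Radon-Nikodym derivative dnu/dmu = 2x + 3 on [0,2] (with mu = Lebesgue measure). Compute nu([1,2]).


nu(A) = integral_A (dnu/dmu) dmu = integral_1^2 (2x + 3) dx
Step 1: Antiderivative F(x) = (2/2)x^2 + 3x
Step 2: F(2) = (2/2)*2^2 + 3*2 = 4 + 6 = 10
Step 3: F(1) = (2/2)*1^2 + 3*1 = 1 + 3 = 4
Step 4: nu([1,2]) = F(2) - F(1) = 10 - 4 = 6


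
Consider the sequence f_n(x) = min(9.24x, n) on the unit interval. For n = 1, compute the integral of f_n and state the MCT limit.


f(x) = 9.24x on [0,1]; f_n(x) = min(9.24x, n). At n = 1:
Step 1: f(x) reaches 1 at x = 1/9.24 = 0.108225
Step 2: integral(f_1) = integral(9.24x, 0, 0.108225) + integral(1, 0.108225, 1)
       = 9.24*0.108225^2/2 + 1*(1 - 0.108225)
       = 0.054113 + 0.891775
       = 0.945887
Step 3: As n -> infinity, f_n increases to f, so by MCT integral(f_n) -> integral(f) = 9.24/2 = 4.62.
Convergence: integral(f_1) = 0.945887 -> 4.62 as n -> infinity


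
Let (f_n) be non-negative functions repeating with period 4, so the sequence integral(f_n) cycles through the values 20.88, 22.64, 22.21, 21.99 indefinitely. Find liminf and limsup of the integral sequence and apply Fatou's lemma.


The sequence (integral(f_n)) is periodic with period 4, repeating the values 20.88, 22.64, 22.21, 21.99 indefinitely.
Step 1: For a periodic sequence, every tail (a_m, a_(m+1), ...) contains all 4 period values infinitely often.
Step 2: Hence inf of every tail = min of the period values = min(20.88, 22.64, 22.21, 21.99) = 20.88.
        liminf_n integral(f_n) = sup over m of (inf of tail from m) = 20.88.
Step 3: Similarly sup of every tail = max of the period values = 22.64.
        limsup_n integral(f_n) = 22.64.
Step 4: Fatou's lemma: integral(liminf_n f_n) <= liminf_n integral(f_n) = 20.88.
        So the integral of the pointwise liminf is at most 20.88.


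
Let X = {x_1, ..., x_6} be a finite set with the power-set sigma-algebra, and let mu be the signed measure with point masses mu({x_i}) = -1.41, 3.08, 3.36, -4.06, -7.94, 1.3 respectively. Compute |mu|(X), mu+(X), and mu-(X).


Step 1: Every measurable set is a union of atoms (the cells / points), so a Hahn decomposition is
  obtained by grouping atoms by sign: P = union of atoms with mu > 0, N = union of the remaining atoms.
  Atoms in P (indices): 2, 3, 6;  atoms in N (indices): 1, 4, 5
  Positive values: 3.08, 3.36, 1.3
  Negative values: -1.41, -4.06, -7.94
Step 2: mu+(X) = mu(P) = sum of positive atom values = 7.74
Step 3: mu-(X) = -mu(N) = sum of |negative atom values| = 13.41
Step 4: |mu|(X) = mu+(X) + mu-(X) = 7.74 + 13.41 = 21.15


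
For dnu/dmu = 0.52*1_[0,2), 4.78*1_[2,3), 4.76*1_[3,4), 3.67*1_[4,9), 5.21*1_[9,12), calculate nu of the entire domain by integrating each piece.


Integrate each piece of the Radon-Nikodym derivative:
Step 1: integral_0^2 0.52 dx = 0.52*(2-0) = 0.52*2 = 1.04
Step 2: integral_2^3 4.78 dx = 4.78*(3-2) = 4.78*1 = 4.78
Step 3: integral_3^4 4.76 dx = 4.76*(4-3) = 4.76*1 = 4.76
Step 4: integral_4^9 3.67 dx = 3.67*(9-4) = 3.67*5 = 18.35
Step 5: integral_9^12 5.21 dx = 5.21*(12-9) = 5.21*3 = 15.63
Total: 1.04 + 4.78 + 4.76 + 18.35 + 15.63 = 44.56


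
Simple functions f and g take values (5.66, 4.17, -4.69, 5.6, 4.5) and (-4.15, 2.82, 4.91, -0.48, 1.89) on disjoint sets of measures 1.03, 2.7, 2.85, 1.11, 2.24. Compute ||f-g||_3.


Step 1: Compute differences f_i - g_i:
  5.66 - -4.15 = 9.81
  4.17 - 2.82 = 1.35
  -4.69 - 4.91 = -9.6
  5.6 - -0.48 = 6.08
  4.5 - 1.89 = 2.61
Step 2: Compute |diff|^3 * measure for each set:
  |9.81|^3 * 1.03 = 944.076141 * 1.03 = 972.398425
  |1.35|^3 * 2.7 = 2.460375 * 2.7 = 6.643013
  |-9.6|^3 * 2.85 = 884.736 * 2.85 = 2521.4976
  |6.08|^3 * 1.11 = 224.755712 * 1.11 = 249.47884
  |2.61|^3 * 2.24 = 17.779581 * 2.24 = 39.826261
Step 3: Sum = 3789.844139
Step 4: ||f-g||_3 = (3789.844139)^(1/3) = 15.590993


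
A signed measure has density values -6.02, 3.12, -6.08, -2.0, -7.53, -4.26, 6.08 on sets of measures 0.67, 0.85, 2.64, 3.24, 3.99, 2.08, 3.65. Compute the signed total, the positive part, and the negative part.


Step 1: Compute signed measure on each set:
  Set 1: -6.02 * 0.67 = -4.0334
  Set 2: 3.12 * 0.85 = 2.652
  Set 3: -6.08 * 2.64 = -16.0512
  Set 4: -2.0 * 3.24 = -6.48
  Set 5: -7.53 * 3.99 = -30.0447
  Set 6: -4.26 * 2.08 = -8.8608
  Set 7: 6.08 * 3.65 = 22.192
Step 2: Total signed measure = (-4.0334) + (2.652) + (-16.0512) + (-6.48) + (-30.0447) + (-8.8608) + (22.192)
     = -40.6261
Step 3: Positive part mu+(X) = sum of positive contributions = 24.844
Step 4: Negative part mu-(X) = |sum of negative contributions| = 65.4701


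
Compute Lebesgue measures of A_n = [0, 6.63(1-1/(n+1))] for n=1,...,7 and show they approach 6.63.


By continuity of measure from below: if A_n increases to A, then m(A_n) -> m(A).
Here A = [0, 6.63], so m(A) = 6.63
Step 1: a_1 = 6.63*(1 - 1/2) = 3.315, m(A_1) = 3.315
Step 2: a_2 = 6.63*(1 - 1/3) = 4.42, m(A_2) = 4.42
Step 3: a_3 = 6.63*(1 - 1/4) = 4.9725, m(A_3) = 4.9725
Step 4: a_4 = 6.63*(1 - 1/5) = 5.304, m(A_4) = 5.304
Step 5: a_5 = 6.63*(1 - 1/6) = 5.525, m(A_5) = 5.525
Step 6: a_6 = 6.63*(1 - 1/7) = 5.6829, m(A_6) = 5.6829
Step 7: a_7 = 6.63*(1 - 1/8) = 5.8012, m(A_7) = 5.8012
Limit: m(A_n) -> m([0,6.63]) = 6.63


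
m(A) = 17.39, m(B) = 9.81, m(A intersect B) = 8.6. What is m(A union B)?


By inclusion-exclusion: m(A u B) = m(A) + m(B) - m(A n B)
= 17.39 + 9.81 - 8.6
= 18.6


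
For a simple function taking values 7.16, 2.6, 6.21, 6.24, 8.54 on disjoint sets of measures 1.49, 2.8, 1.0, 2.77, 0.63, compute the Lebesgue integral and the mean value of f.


Step 1: Integral = sum(value_i * measure_i)
= 7.16*1.49 + 2.6*2.8 + 6.21*1.0 + 6.24*2.77 + 8.54*0.63
= 10.6684 + 7.28 + 6.21 + 17.2848 + 5.3802
= 46.8234
Step 2: Total measure of domain = 1.49 + 2.8 + 1.0 + 2.77 + 0.63 = 8.69
Step 3: Average value = 46.8234 / 8.69 = 5.388193


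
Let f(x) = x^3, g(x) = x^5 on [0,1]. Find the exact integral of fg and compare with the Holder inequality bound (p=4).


Step 1: Exact integral of f*g = integral(x^8, 0, 1) = 1/9
     = 0.111111
Step 2: Holder bound with p=4, q=1.333333:
  ||f||_p = (integral x^12 dx)^(1/4) = (1/13)^(1/4) = 0.52664
  ||g||_q = (integral x^6.666667 dx)^(1/1.333333) = (1/7.666667)^(1/1.333333) = 0.217043
Step 3: Holder bound = ||f||_p * ||g||_q = 0.52664 * 0.217043 = 0.114303
Verification: 0.111111 <= 0.114303 (Holder holds)


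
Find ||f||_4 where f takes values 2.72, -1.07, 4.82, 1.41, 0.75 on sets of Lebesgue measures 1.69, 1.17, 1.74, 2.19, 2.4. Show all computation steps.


Step 1: Compute |f_i|^4 for each value:
  |2.72|^4 = 54.736323
  |-1.07|^4 = 1.310796
  |4.82|^4 = 539.74441
  |1.41|^4 = 3.952542
  |0.75|^4 = 0.316406
Step 2: Multiply by measures and sum:
  54.736323 * 1.69 = 92.504385
  1.310796 * 1.17 = 1.533631
  539.74441 * 1.74 = 939.155273
  3.952542 * 2.19 = 8.656066
  0.316406 * 2.4 = 0.759375
Sum = 92.504385 + 1.533631 + 939.155273 + 8.656066 + 0.759375 = 1042.608731
Step 3: Take the p-th root:
||f||_4 = (1042.608731)^(1/4) = 5.682381


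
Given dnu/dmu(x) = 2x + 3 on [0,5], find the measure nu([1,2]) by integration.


nu(A) = integral_A (dnu/dmu) dmu = integral_1^2 (2x + 3) dx
Step 1: Antiderivative F(x) = (2/2)x^2 + 3x
Step 2: F(2) = (2/2)*2^2 + 3*2 = 4 + 6 = 10
Step 3: F(1) = (2/2)*1^2 + 3*1 = 1 + 3 = 4
Step 4: nu([1,2]) = F(2) - F(1) = 10 - 4 = 6


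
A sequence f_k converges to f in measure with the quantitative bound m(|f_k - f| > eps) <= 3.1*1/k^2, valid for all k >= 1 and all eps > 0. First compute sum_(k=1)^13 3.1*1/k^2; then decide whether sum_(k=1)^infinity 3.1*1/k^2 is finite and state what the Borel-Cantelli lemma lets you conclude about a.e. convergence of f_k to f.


Step 1: List the terms 3.1*1/k^2 for k = 1 to 13:
  k=1: 3.1
  k=2: 0.775
  k=3: 0.344444
  k=4: 0.19375
  k=5: 0.124
  k=6: 0.086111
  k=7: 0.063265
  k=8: 0.048438
  k=9: 0.038272
  k=10: 0.031
  k=11: 0.02562
  k=12: 0.021528
  k=13: 0.018343
Step 2: Partial sum = 3.1 + 0.775 + 0.344444 + 0.19375 + 0.124 + 0.086111 + 0.063265 + 0.048438 + 0.038272 + 0.031 + 0.02562 + 0.021528 + 0.018343
     = 4.869771
Step 3: The full series sum_(k>=1) 3.1*1/k^2 converges (p-series with p = 2 > 1; a constant multiple of a convergent series converges).
Step 4: Fix eps > 0. Since sum_k m(|f_k - f| > eps) < infinity, the Borel-Cantelli lemma gives
        m(limsup_k {|f_k - f| > eps}) = 0, i.e. for a.e. x, |f_k(x) - f(x)| <= eps for all large k.
        Applying this with eps = 1/j for j = 1, 2, ... and intersecting the countably many full-measure sets,
        for a.e. x we get limsup_k |f_k(x) - f(x)| <= 1/j for every j, hence f_k -> f almost everywhere.
Conclusion: series converges; Borel-Cantelli yields f_k -> f a.e.


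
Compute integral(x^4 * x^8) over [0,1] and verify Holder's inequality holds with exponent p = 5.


Step 1: Exact integral of f*g = integral(x^12, 0, 1) = 1/13
     = 0.076923
Step 2: Holder bound with p=5, q=1.25:
  ||f||_p = (integral x^20 dx)^(1/5) = (1/21)^(1/5) = 0.543946
  ||g||_q = (integral x^10 dx)^(1/1.25) = (1/11)^(1/1.25) = 0.146854
Step 3: Holder bound = ||f||_p * ||g||_q = 0.543946 * 0.146854 = 0.079881
Verification: 0.076923 <= 0.079881 (Holder holds)


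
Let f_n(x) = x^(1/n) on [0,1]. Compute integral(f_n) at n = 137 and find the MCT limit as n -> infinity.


At n = 137: f_137(x) = x^(1/137).
Step 1: integral(x^(1/137), 0, 1) = [x^(1/137+1) / (1/137+1)] from 0 to 1
     = 1 / (1/137 + 1) = 1 / ((137+1)/137) = 137/(137+1)
     = 137/138 = 0.992754
Step 2: As n -> infinity, f_n(x) = x^(1/n) -> 1 for x in (0,1], and f_n is increasing in n.
By MCT, lim_n integral(f_n) = integral(lim_n f_n) = integral(1, 0, 1) = 1.
Step 3: Verify convergence: 137/138 = 0.992754 -> 1


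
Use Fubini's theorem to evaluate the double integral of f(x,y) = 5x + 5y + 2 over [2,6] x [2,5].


By Fubini, integrate in x first, then y.
Step 1: Fix y, integrate over x in [2,6]:
  integral(5x + 5y + 2, x=2..6)
  = 5*(6^2 - 2^2)/2 + (5y + 2)*(6 - 2)
  = 80 + (5y + 2)*4
  = 80 + 20y + 8
  = 88 + 20y
Step 2: Integrate over y in [2,5]:
  integral(88 + 20y, y=2..5)
  = 88*3 + 20*(5^2 - 2^2)/2
  = 264 + 210
  = 474


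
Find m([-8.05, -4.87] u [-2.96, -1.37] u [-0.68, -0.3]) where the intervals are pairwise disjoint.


For pairwise disjoint intervals, m(union) = sum of lengths.
= (-4.87 - -8.05) + (-1.37 - -2.96) + (-0.3 - -0.68)
= 3.18 + 1.59 + 0.38
= 5.15


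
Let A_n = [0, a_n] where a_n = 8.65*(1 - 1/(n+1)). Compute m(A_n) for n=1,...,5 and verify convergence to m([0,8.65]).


By continuity of measure from below: if A_n increases to A, then m(A_n) -> m(A).
Here A = [0, 8.65], so m(A) = 8.65
Step 1: a_1 = 8.65*(1 - 1/2) = 4.325, m(A_1) = 4.325
Step 2: a_2 = 8.65*(1 - 1/3) = 5.7667, m(A_2) = 5.7667
Step 3: a_3 = 8.65*(1 - 1/4) = 6.4875, m(A_3) = 6.4875
Step 4: a_4 = 8.65*(1 - 1/5) = 6.92, m(A_4) = 6.92
Step 5: a_5 = 8.65*(1 - 1/6) = 7.2083, m(A_5) = 7.2083
Limit: m(A_n) -> m([0,8.65]) = 8.65


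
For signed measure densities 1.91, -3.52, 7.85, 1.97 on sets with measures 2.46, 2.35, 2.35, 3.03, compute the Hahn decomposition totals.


Step 1: Compute signed measure on each set:
  Set 1: 1.91 * 2.46 = 4.6986
  Set 2: -3.52 * 2.35 = -8.272
  Set 3: 7.85 * 2.35 = 18.4475
  Set 4: 1.97 * 3.03 = 5.9691
Step 2: Total signed measure = (4.6986) + (-8.272) + (18.4475) + (5.9691)
     = 20.8432
Step 3: Positive part mu+(X) = sum of positive contributions = 29.1152
Step 4: Negative part mu-(X) = |sum of negative contributions| = 8.272


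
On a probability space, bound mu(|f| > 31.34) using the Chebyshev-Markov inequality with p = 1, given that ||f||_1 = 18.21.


Chebyshev/Markov inequality: mu(|f| > eps) <= (||f||_p / eps)^p
Step 1: ||f||_1 / eps = 18.21 / 31.34 = 0.581047
Step 2: Raise to power p = 1:
  (0.581047)^1 = 0.581047
Step 3: Therefore mu(|f| > 31.34) <= 0.581047


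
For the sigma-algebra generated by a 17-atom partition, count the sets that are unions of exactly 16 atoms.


Each element of F is a union of some subset of the 17 atoms.
Elements that are unions of exactly 16 atoms correspond to 16-element subsets of the 17 atoms.
Count = C(17, 16) = 17! / (16! * 1!) = 17.


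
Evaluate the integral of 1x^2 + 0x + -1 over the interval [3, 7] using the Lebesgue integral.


The Lebesgue integral of a Riemann-integrable function agrees with the Riemann integral.
Antiderivative F(x) = (1/3)x^3 + (0/2)x^2 + -1x
F(7) = (1/3)*7^3 + (0/2)*7^2 + -1*7
     = (1/3)*343 + (0/2)*49 + -1*7
     = 114.333333 + 0.0 + -7
     = 107.333333
F(3) = 6
Integral = F(7) - F(3) = 107.333333 - 6 = 101.333333


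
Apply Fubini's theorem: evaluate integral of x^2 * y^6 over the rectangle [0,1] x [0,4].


By Fubini's theorem, the double integral factors as a product of single integrals:
Step 1: integral_0^1 x^2 dx = [x^3/3] from 0 to 1
     = 1^3/3 = 0.333333
Step 2: integral_0^4 y^6 dy = [y^7/7] from 0 to 4
     = 4^7/7 = 2340.571429
Step 3: Double integral = 0.333333 * 2340.571429 = 780.190476


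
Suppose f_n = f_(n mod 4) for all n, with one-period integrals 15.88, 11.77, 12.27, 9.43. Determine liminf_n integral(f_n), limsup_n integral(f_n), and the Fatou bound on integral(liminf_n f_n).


The sequence (integral(f_n)) is periodic with period 4, repeating the values 15.88, 11.77, 12.27, 9.43 indefinitely.
Step 1: For a periodic sequence, every tail (a_m, a_(m+1), ...) contains all 4 period values infinitely often.
Step 2: Hence inf of every tail = min of the period values = min(15.88, 11.77, 12.27, 9.43) = 9.43.
        liminf_n integral(f_n) = sup over m of (inf of tail from m) = 9.43.
Step 3: Similarly sup of every tail = max of the period values = 15.88.
        limsup_n integral(f_n) = 15.88.
Step 4: Fatou's lemma: integral(liminf_n f_n) <= liminf_n integral(f_n) = 9.43.
        So the integral of the pointwise liminf is at most 9.43.


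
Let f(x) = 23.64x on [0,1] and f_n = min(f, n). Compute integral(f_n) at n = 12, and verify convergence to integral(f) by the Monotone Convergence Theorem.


f(x) = 23.64x on [0,1]; f_n(x) = min(23.64x, n). At n = 12:
Step 1: f(x) reaches 12 at x = 12/23.64 = 0.507614
Step 2: integral(f_12) = integral(23.64x, 0, 0.507614) + integral(12, 0.507614, 1)
       = 23.64*0.507614^2/2 + 12*(1 - 0.507614)
       = 3.045685 + 5.908629
       = 8.954315
Step 3: As n -> infinity, f_n increases to f, so by MCT integral(f_n) -> integral(f) = 23.64/2 = 11.82.
Convergence: integral(f_12) = 8.954315 -> 11.82 as n -> infinity


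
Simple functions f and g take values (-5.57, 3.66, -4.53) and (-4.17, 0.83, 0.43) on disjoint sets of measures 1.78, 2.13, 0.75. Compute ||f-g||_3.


Step 1: Compute differences f_i - g_i:
  -5.57 - -4.17 = -1.4
  3.66 - 0.83 = 2.83
  -4.53 - 0.43 = -4.96
Step 2: Compute |diff|^3 * measure for each set:
  |-1.4|^3 * 1.78 = 2.744 * 1.78 = 4.88432
  |2.83|^3 * 2.13 = 22.665187 * 2.13 = 48.276848
  |-4.96|^3 * 0.75 = 122.023936 * 0.75 = 91.517952
Step 3: Sum = 144.67912
Step 4: ||f-g||_3 = (144.67912)^(1/3) = 5.24971


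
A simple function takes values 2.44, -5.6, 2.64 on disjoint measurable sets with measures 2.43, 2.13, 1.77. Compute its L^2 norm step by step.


Step 1: Compute |f_i|^2 for each value:
  |2.44|^2 = 5.9536
  |-5.6|^2 = 31.36
  |2.64|^2 = 6.9696
Step 2: Multiply by measures and sum:
  5.9536 * 2.43 = 14.467248
  31.36 * 2.13 = 66.7968
  6.9696 * 1.77 = 12.336192
Sum = 14.467248 + 66.7968 + 12.336192 = 93.60024
Step 3: Take the p-th root:
||f||_2 = (93.60024)^(1/2) = 9.674722


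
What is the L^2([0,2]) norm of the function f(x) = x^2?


Step 1: ||f||_2 = (integral_0^2 |x^2|^2 dx)^(1/2)
     = (integral_0^2 x^4 dx)^(1/2)
Step 2: integral_0^2 x^4 dx = [x^5/(5)] from 0 to 2 = 2^5/5
     = 32/5 = 6.4
Step 3: ||f||_2 = (6.4)^(1/2) = 2.529822


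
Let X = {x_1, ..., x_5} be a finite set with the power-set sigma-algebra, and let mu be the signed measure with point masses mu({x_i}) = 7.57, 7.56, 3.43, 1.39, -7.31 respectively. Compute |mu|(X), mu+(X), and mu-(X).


Step 1: Every measurable set is a union of atoms (the cells / points), so a Hahn decomposition is
  obtained by grouping atoms by sign: P = union of atoms with mu > 0, N = union of the remaining atoms.
  Atoms in P (indices): 1, 2, 3, 4;  atoms in N (indices): 5
  Positive values: 7.57, 7.56, 3.43, 1.39
  Negative values: -7.31
Step 2: mu+(X) = mu(P) = sum of positive atom values = 19.95
Step 3: mu-(X) = -mu(N) = sum of |negative atom values| = 7.31
Step 4: |mu|(X) = mu+(X) + mu-(X) = 19.95 + 7.31 = 27.26


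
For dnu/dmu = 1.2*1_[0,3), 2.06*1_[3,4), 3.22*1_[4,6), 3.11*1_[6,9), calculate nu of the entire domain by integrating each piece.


Integrate each piece of the Radon-Nikodym derivative:
Step 1: integral_0^3 1.2 dx = 1.2*(3-0) = 1.2*3 = 3.6
Step 2: integral_3^4 2.06 dx = 2.06*(4-3) = 2.06*1 = 2.06
Step 3: integral_4^6 3.22 dx = 3.22*(6-4) = 3.22*2 = 6.44
Step 4: integral_6^9 3.11 dx = 3.11*(9-6) = 3.11*3 = 9.33
Total: 3.6 + 2.06 + 6.44 + 9.33 = 21.43


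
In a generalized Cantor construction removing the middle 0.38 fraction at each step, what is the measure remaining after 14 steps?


Step 1: At each step, fraction remaining = 1 - 0.38 = 0.62
Step 2: After 14 steps, measure = (0.62)^14
Result = 0.00124


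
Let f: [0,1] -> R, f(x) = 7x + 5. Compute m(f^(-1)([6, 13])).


f^(-1)([6, 13]) = {x : 6 <= 7x + 5 <= 13}
Solving: (6 - 5)/7 <= x <= (13 - 5)/7
= [0.142857, 1.142857]
Intersecting with [0,1]: [0.142857, 1]
Measure = 1 - 0.142857 = 0.857143


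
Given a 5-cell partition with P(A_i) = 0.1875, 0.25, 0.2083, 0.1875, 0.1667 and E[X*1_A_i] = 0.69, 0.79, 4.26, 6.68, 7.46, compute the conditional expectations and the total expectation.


For each cell A_i: E[X|A_i] = E[X*1_A_i] / P(A_i)
Step 1: E[X|A_1] = 0.69 / 0.1875 = 3.68
Step 2: E[X|A_2] = 0.79 / 0.25 = 3.16
Step 3: E[X|A_3] = 4.26 / 0.2083 = 20.451272
Step 4: E[X|A_4] = 6.68 / 0.1875 = 35.626667
Step 5: E[X|A_5] = 7.46 / 0.1667 = 44.75105
Verification: E[X] = sum E[X*1_A_i] = 0.69 + 0.79 + 4.26 + 6.68 + 7.46 = 19.88


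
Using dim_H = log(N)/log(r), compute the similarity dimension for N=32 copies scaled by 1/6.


For a self-similar set with N copies scaled by 1/r:
dim_H = log(N)/log(r) = log(32)/log(6)
= 3.465736/1.791759
= 1.934264


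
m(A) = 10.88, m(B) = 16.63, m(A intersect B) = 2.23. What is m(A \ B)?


m(A \ B) = m(A) - m(A n B)
= 10.88 - 2.23
= 8.65


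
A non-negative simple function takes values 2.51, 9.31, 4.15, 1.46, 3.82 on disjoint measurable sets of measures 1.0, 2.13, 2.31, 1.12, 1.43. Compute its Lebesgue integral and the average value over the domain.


Step 1: Integral = sum(value_i * measure_i)
= 2.51*1.0 + 9.31*2.13 + 4.15*2.31 + 1.46*1.12 + 3.82*1.43
= 2.51 + 19.8303 + 9.5865 + 1.6352 + 5.4626
= 39.0246
Step 2: Total measure of domain = 1.0 + 2.13 + 2.31 + 1.12 + 1.43 = 7.99
Step 3: Average value = 39.0246 / 7.99 = 4.88418


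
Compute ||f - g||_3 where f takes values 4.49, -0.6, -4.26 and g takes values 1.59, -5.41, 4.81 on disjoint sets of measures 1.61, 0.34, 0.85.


Step 1: Compute differences f_i - g_i:
  4.49 - 1.59 = 2.9
  -0.6 - -5.41 = 4.81
  -4.26 - 4.81 = -9.07
Step 2: Compute |diff|^3 * measure for each set:
  |2.9|^3 * 1.61 = 24.389 * 1.61 = 39.26629
  |4.81|^3 * 0.34 = 111.284641 * 0.34 = 37.836778
  |-9.07|^3 * 0.85 = 746.142643 * 0.85 = 634.221247
Step 3: Sum = 711.324314
Step 4: ||f-g||_3 = (711.324314)^(1/3) = 8.926665


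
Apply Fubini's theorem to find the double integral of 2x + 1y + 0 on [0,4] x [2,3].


By Fubini, integrate in x first, then y.
Step 1: Fix y, integrate over x in [0,4]:
  integral(2x + 1y + 0, x=0..4)
  = 2*(4^2 - 0^2)/2 + (1y + 0)*(4 - 0)
  = 16 + (1y + 0)*4
  = 16 + 4y + 0
  = 16 + 4y
Step 2: Integrate over y in [2,3]:
  integral(16 + 4y, y=2..3)
  = 16*1 + 4*(3^2 - 2^2)/2
  = 16 + 10
  = 26


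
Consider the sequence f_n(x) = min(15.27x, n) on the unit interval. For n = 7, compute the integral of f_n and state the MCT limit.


f(x) = 15.27x on [0,1]; f_n(x) = min(15.27x, n). At n = 7:
Step 1: f(x) reaches 7 at x = 7/15.27 = 0.458415
Step 2: integral(f_7) = integral(15.27x, 0, 0.458415) + integral(7, 0.458415, 1)
       = 15.27*0.458415^2/2 + 7*(1 - 0.458415)
       = 1.604453 + 3.791094
       = 5.395547
Step 3: As n -> infinity, f_n increases to f, so by MCT integral(f_n) -> integral(f) = 15.27/2 = 7.635.
Convergence: integral(f_7) = 5.395547 -> 7.635 as n -> infinity


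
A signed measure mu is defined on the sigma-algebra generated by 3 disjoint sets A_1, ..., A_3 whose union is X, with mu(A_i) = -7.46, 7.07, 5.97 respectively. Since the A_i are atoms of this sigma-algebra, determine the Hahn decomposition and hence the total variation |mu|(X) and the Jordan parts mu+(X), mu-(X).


Step 1: Every measurable set is a union of atoms (the cells / points), so a Hahn decomposition is
  obtained by grouping atoms by sign: P = union of atoms with mu > 0, N = union of the remaining atoms.
  Atoms in P (indices): 2, 3;  atoms in N (indices): 1
  Positive values: 7.07, 5.97
  Negative values: -7.46
Step 2: mu+(X) = mu(P) = sum of positive atom values = 13.04
Step 3: mu-(X) = -mu(N) = sum of |negative atom values| = 7.46
Step 4: |mu|(X) = mu+(X) + mu-(X) = 13.04 + 7.46 = 20.5


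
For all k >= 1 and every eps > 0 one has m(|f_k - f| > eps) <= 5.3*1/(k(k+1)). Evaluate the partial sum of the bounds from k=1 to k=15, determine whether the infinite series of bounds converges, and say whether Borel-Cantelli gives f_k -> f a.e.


Step 1: List the terms 5.3*1/(k(k+1)) for k = 1 to 15:
  k=1: 2.65
  k=2: 0.883333
  k=3: 0.441667
  k=4: 0.265
  k=5: 0.176667
  k=6: 0.12619
  k=7: 0.094643
  k=8: 0.073611
  k=9: 0.058889
  k=10: 0.048182
  k=11: 0.040152
  k=12: 0.033974
  k=13: 0.029121
  k=14: 0.025238
  k=15: 0.022083
Step 2: Partial sum = 2.65 + 0.883333 + 0.441667 + 0.265 + 0.176667 + 0.12619 + 0.094643 + 0.073611 + 0.058889 + 0.048182 + 0.040152 + 0.033974 + 0.029121 + 0.025238 + 0.022083
     = 4.96875
Step 3: The full series sum_(k>=1) 5.3*1/(k(k+1)) converges (telescoping series sum 1/(k(k+1)) = 1; a constant multiple of a convergent series converges).
Step 4: Fix eps > 0. Since sum_k m(|f_k - f| > eps) < infinity, the Borel-Cantelli lemma gives
        m(limsup_k {|f_k - f| > eps}) = 0, i.e. for a.e. x, |f_k(x) - f(x)| <= eps for all large k.
        Applying this with eps = 1/j for j = 1, 2, ... and intersecting the countably many full-measure sets,
        for a.e. x we get limsup_k |f_k(x) - f(x)| <= 1/j for every j, hence f_k -> f almost everywhere.
Conclusion: series converges; Borel-Cantelli yields f_k -> f a.e.


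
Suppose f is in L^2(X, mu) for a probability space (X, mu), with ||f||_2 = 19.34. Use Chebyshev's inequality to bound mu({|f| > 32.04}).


Chebyshev/Markov inequality: mu(|f| > eps) <= (||f||_p / eps)^p
Step 1: ||f||_2 / eps = 19.34 / 32.04 = 0.60362
Step 2: Raise to power p = 2:
  (0.60362)^2 = 0.364358
Step 3: Therefore mu(|f| > 32.04) <= 0.364358


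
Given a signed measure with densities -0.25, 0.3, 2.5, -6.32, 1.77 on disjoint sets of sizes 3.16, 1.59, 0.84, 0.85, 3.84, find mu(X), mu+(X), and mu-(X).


Step 1: Compute signed measure on each set:
  Set 1: -0.25 * 3.16 = -0.79
  Set 2: 0.3 * 1.59 = 0.477
  Set 3: 2.5 * 0.84 = 2.1
  Set 4: -6.32 * 0.85 = -5.372
  Set 5: 1.77 * 3.84 = 6.7968
Step 2: Total signed measure = (-0.79) + (0.477) + (2.1) + (-5.372) + (6.7968)
     = 3.2118
Step 3: Positive part mu+(X) = sum of positive contributions = 9.3738
Step 4: Negative part mu-(X) = |sum of negative contributions| = 6.162


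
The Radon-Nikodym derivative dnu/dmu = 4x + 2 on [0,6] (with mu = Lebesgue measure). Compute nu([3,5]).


nu(A) = integral_A (dnu/dmu) dmu = integral_3^5 (4x + 2) dx
Step 1: Antiderivative F(x) = (4/2)x^2 + 2x
Step 2: F(5) = (4/2)*5^2 + 2*5 = 50 + 10 = 60
Step 3: F(3) = (4/2)*3^2 + 2*3 = 18 + 6 = 24
Step 4: nu([3,5]) = F(5) - F(3) = 60 - 24 = 36


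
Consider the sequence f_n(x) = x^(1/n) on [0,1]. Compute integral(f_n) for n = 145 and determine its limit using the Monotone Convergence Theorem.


At n = 145: f_145(x) = x^(1/145).
Step 1: integral(x^(1/145), 0, 1) = [x^(1/145+1) / (1/145+1)] from 0 to 1
     = 1 / (1/145 + 1) = 1 / ((145+1)/145) = 145/(145+1)
     = 145/146 = 0.993151
Step 2: As n -> infinity, f_n(x) = x^(1/n) -> 1 for x in (0,1], and f_n is increasing in n.
By MCT, lim_n integral(f_n) = integral(lim_n f_n) = integral(1, 0, 1) = 1.
Step 3: Verify convergence: 145/146 = 0.993151 -> 1


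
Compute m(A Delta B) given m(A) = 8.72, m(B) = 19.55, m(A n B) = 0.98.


m(A Delta B) = m(A) + m(B) - 2*m(A n B)
= 8.72 + 19.55 - 2*0.98
= 8.72 + 19.55 - 1.96
= 26.31


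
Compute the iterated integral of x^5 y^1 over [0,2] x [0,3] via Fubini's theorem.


By Fubini's theorem, the double integral factors as a product of single integrals:
Step 1: integral_0^2 x^5 dx = [x^6/6] from 0 to 2
     = 2^6/6 = 10.666667
Step 2: integral_0^3 y^1 dy = [y^2/2] from 0 to 3
     = 3^2/2 = 4.5
Step 3: Double integral = 10.666667 * 4.5 = 48


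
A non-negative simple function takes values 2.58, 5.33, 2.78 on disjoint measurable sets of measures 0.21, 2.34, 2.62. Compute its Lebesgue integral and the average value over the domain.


Step 1: Integral = sum(value_i * measure_i)
= 2.58*0.21 + 5.33*2.34 + 2.78*2.62
= 0.5418 + 12.4722 + 7.2836
= 20.2976
Step 2: Total measure of domain = 0.21 + 2.34 + 2.62 = 5.17
Step 3: Average value = 20.2976 / 5.17 = 3.926035


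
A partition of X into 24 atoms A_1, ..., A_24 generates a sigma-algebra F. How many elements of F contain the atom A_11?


Each element of F is a union of some subset S of the 24 atoms.
The element contains A_11 iff A_11 is in S.
So we count subsets S of {A_1,...,A_24} with A_11 in S: choose freely among the other 23 atoms.
Count = 2^(24-1) = 2^23 = 8388608.


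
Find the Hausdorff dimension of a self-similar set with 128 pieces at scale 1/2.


For a self-similar set with N copies scaled by 1/r:
dim_H = log(N)/log(r) = log(128)/log(2)
= 4.85203/0.693147
= 7


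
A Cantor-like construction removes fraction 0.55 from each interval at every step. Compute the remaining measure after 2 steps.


Step 1: At each step, fraction remaining = 1 - 0.55 = 0.45
Step 2: After 2 steps, measure = (0.45)^2
Step 3: Computing the power step by step:
  After step 1: 0.45
  After step 2: 0.2025
Result = 0.2025


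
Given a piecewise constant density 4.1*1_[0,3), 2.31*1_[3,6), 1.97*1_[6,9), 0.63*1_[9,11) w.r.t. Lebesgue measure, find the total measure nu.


Integrate each piece of the Radon-Nikodym derivative:
Step 1: integral_0^3 4.1 dx = 4.1*(3-0) = 4.1*3 = 12.3
Step 2: integral_3^6 2.31 dx = 2.31*(6-3) = 2.31*3 = 6.93
Step 3: integral_6^9 1.97 dx = 1.97*(9-6) = 1.97*3 = 5.91
Step 4: integral_9^11 0.63 dx = 0.63*(11-9) = 0.63*2 = 1.26
Total: 12.3 + 6.93 + 5.91 + 1.26 = 26.4


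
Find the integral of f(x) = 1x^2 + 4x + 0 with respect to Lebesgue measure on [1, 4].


The Lebesgue integral of a Riemann-integrable function agrees with the Riemann integral.
Antiderivative F(x) = (1/3)x^3 + (4/2)x^2 + 0x
F(4) = (1/3)*4^3 + (4/2)*4^2 + 0*4
     = (1/3)*64 + (4/2)*16 + 0*4
     = 21.333333 + 32 + 0
     = 53.333333
F(1) = 2.333333
Integral = F(4) - F(1) = 53.333333 - 2.333333 = 51


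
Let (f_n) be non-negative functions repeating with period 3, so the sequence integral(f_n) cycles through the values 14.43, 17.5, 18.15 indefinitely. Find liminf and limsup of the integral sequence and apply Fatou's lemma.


The sequence (integral(f_n)) is periodic with period 3, repeating the values 14.43, 17.5, 18.15 indefinitely.
Step 1: For a periodic sequence, every tail (a_m, a_(m+1), ...) contains all 3 period values infinitely often.
Step 2: Hence inf of every tail = min of the period values = min(14.43, 17.5, 18.15) = 14.43.
        liminf_n integral(f_n) = sup over m of (inf of tail from m) = 14.43.
Step 3: Similarly sup of every tail = max of the period values = 18.15.
        limsup_n integral(f_n) = 18.15.
Step 4: Fatou's lemma: integral(liminf_n f_n) <= liminf_n integral(f_n) = 14.43.
        So the integral of the pointwise liminf is at most 14.43.


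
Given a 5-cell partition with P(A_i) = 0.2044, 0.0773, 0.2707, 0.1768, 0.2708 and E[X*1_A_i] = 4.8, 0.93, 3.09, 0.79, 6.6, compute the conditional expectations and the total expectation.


For each cell A_i: E[X|A_i] = E[X*1_A_i] / P(A_i)
Step 1: E[X|A_1] = 4.8 / 0.2044 = 23.483366
Step 2: E[X|A_2] = 0.93 / 0.0773 = 12.031048
Step 3: E[X|A_3] = 3.09 / 0.2707 = 11.41485
Step 4: E[X|A_4] = 0.79 / 0.1768 = 4.468326
Step 5: E[X|A_5] = 6.6 / 0.2708 = 24.37223
Verification: E[X] = sum E[X*1_A_i] = 4.8 + 0.93 + 3.09 + 0.79 + 6.6 = 16.21


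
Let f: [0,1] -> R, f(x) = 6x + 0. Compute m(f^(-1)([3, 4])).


f^(-1)([3, 4]) = {x : 3 <= 6x + 0 <= 4}
Solving: (3 - 0)/6 <= x <= (4 - 0)/6
= [0.5, 0.666667]
Intersecting with [0,1]: [0.5, 0.666667]
Measure = 0.666667 - 0.5 = 0.166667


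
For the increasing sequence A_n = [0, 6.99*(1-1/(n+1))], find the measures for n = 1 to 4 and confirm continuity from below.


By continuity of measure from below: if A_n increases to A, then m(A_n) -> m(A).
Here A = [0, 6.99], so m(A) = 6.99
Step 1: a_1 = 6.99*(1 - 1/2) = 3.495, m(A_1) = 3.495
Step 2: a_2 = 6.99*(1 - 1/3) = 4.66, m(A_2) = 4.66
Step 3: a_3 = 6.99*(1 - 1/4) = 5.2425, m(A_3) = 5.2425
Step 4: a_4 = 6.99*(1 - 1/5) = 5.592, m(A_4) = 5.592
Limit: m(A_n) -> m([0,6.99]) = 6.99


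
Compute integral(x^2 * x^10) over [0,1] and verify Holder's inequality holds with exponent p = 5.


Step 1: Exact integral of f*g = integral(x^12, 0, 1) = 1/13
     = 0.076923
Step 2: Holder bound with p=5, q=1.25:
  ||f||_p = (integral x^10 dx)^(1/5) = (1/11)^(1/5) = 0.619044
  ||g||_q = (integral x^12.5 dx)^(1/1.25) = (1/13.5)^(1/1.25) = 0.124662
Step 3: Holder bound = ||f||_p * ||g||_q = 0.619044 * 0.124662 = 0.077171
Verification: 0.076923 <= 0.077171 (Holder holds)


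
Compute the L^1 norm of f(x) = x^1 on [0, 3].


Step 1: ||f||_1 = (integral_0^3 |x^1|^1 dx)^(1/1)
     = (integral_0^3 x^1 dx)^(1/1)
Step 2: integral_0^3 x^1 dx = [x^2/(2)] from 0 to 3 = 3^2/2
     = 9/2 = 4.5
Step 3: ||f||_1 = (4.5)^(1/1) = 4.5


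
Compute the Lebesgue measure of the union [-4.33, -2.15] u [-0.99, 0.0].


For pairwise disjoint intervals, m(union) = sum of lengths.
= (-2.15 - -4.33) + (0.0 - -0.99)
= 2.18 + 0.99
= 3.17


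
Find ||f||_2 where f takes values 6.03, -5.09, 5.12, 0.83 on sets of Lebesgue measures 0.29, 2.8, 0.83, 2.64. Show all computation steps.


Step 1: Compute |f_i|^2 for each value:
  |6.03|^2 = 36.3609
  |-5.09|^2 = 25.9081
  |5.12|^2 = 26.2144
  |0.83|^2 = 0.6889
Step 2: Multiply by measures and sum:
  36.3609 * 0.29 = 10.544661
  25.9081 * 2.8 = 72.54268
  26.2144 * 0.83 = 21.757952
  0.6889 * 2.64 = 1.818696
Sum = 10.544661 + 72.54268 + 21.757952 + 1.818696 = 106.663989
Step 3: Take the p-th root:
||f||_2 = (106.663989)^(1/2) = 10.327826


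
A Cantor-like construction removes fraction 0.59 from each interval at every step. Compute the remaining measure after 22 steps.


Step 1: At each step, fraction remaining = 1 - 0.59 = 0.41
Step 2: After 22 steps, measure = (0.41)^22
Result = 3.028620e-09


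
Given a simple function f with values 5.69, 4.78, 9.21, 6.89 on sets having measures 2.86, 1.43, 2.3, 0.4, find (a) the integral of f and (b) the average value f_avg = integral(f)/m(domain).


Step 1: Integral = sum(value_i * measure_i)
= 5.69*2.86 + 4.78*1.43 + 9.21*2.3 + 6.89*0.4
= 16.2734 + 6.8354 + 21.183 + 2.756
= 47.0478
Step 2: Total measure of domain = 2.86 + 1.43 + 2.3 + 0.4 = 6.99
Step 3: Average value = 47.0478 / 6.99 = 6.73073


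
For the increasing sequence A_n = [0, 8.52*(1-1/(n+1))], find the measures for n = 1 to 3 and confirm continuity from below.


By continuity of measure from below: if A_n increases to A, then m(A_n) -> m(A).
Here A = [0, 8.52], so m(A) = 8.52
Step 1: a_1 = 8.52*(1 - 1/2) = 4.26, m(A_1) = 4.26
Step 2: a_2 = 8.52*(1 - 1/3) = 5.68, m(A_2) = 5.68
Step 3: a_3 = 8.52*(1 - 1/4) = 6.39, m(A_3) = 6.39
Limit: m(A_n) -> m([0,8.52]) = 8.52


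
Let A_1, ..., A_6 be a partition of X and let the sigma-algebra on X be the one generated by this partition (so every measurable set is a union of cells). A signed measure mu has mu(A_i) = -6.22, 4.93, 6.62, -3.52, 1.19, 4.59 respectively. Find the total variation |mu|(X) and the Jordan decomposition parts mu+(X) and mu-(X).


Step 1: Every measurable set is a union of atoms (the cells / points), so a Hahn decomposition is
  obtained by grouping atoms by sign: P = union of atoms with mu > 0, N = union of the remaining atoms.
  Atoms in P (indices): 2, 3, 5, 6;  atoms in N (indices): 1, 4
  Positive values: 4.93, 6.62, 1.19, 4.59
  Negative values: -6.22, -3.52
Step 2: mu+(X) = mu(P) = sum of positive atom values = 17.33
Step 3: mu-(X) = -mu(N) = sum of |negative atom values| = 9.74
Step 4: |mu|(X) = mu+(X) + mu-(X) = 17.33 + 9.74 = 27.07


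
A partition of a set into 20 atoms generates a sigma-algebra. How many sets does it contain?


Each element of the sigma-algebra is a union of some subset of the 20 atoms.
The number of such subsets is 2^20 = 1048576.


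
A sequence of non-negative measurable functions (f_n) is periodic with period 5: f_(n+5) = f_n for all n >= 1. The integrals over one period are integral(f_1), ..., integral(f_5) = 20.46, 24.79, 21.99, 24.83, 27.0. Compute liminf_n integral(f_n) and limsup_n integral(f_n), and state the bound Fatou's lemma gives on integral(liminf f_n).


The sequence (integral(f_n)) is periodic with period 5, repeating the values 20.46, 24.79, 21.99, 24.83, 27.0 indefinitely.
Step 1: For a periodic sequence, every tail (a_m, a_(m+1), ...) contains all 5 period values infinitely often.
Step 2: Hence inf of every tail = min of the period values = min(20.46, 24.79, 21.99, 24.83, 27.0) = 20.46.
        liminf_n integral(f_n) = sup over m of (inf of tail from m) = 20.46.
Step 3: Similarly sup of every tail = max of the period values = 27.
        limsup_n integral(f_n) = 27.
Step 4: Fatou's lemma: integral(liminf_n f_n) <= liminf_n integral(f_n) = 20.46.
        So the integral of the pointwise liminf is at most 20.46.


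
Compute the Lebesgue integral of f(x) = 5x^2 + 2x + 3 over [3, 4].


The Lebesgue integral of a Riemann-integrable function agrees with the Riemann integral.
Antiderivative F(x) = (5/3)x^3 + (2/2)x^2 + 3x
F(4) = (5/3)*4^3 + (2/2)*4^2 + 3*4
     = (5/3)*64 + (2/2)*16 + 3*4
     = 106.666667 + 16 + 12
     = 134.666667
F(3) = 63
Integral = F(4) - F(3) = 134.666667 - 63 = 71.666667


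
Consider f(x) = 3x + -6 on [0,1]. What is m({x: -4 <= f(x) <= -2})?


f^(-1)([-4, -2]) = {x : -4 <= 3x + -6 <= -2}
Solving: (-4 - -6)/3 <= x <= (-2 - -6)/3
= [0.666667, 1.333333]
Intersecting with [0,1]: [0.666667, 1]
Measure = 1 - 0.666667 = 0.333333


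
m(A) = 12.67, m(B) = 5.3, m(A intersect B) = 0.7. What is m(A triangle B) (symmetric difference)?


m(A Delta B) = m(A) + m(B) - 2*m(A n B)
= 12.67 + 5.3 - 2*0.7
= 12.67 + 5.3 - 1.4
= 16.57


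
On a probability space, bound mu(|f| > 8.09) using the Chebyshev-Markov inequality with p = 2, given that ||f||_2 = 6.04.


Chebyshev/Markov inequality: mu(|f| > eps) <= (||f||_p / eps)^p
Step 1: ||f||_2 / eps = 6.04 / 8.09 = 0.746601
Step 2: Raise to power p = 2:
  (0.746601)^2 = 0.557413
Step 3: Therefore mu(|f| > 8.09) <= 0.557413


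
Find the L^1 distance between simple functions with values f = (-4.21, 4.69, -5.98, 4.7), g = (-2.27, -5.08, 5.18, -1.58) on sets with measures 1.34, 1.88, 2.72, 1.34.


Step 1: Compute differences f_i - g_i:
  -4.21 - -2.27 = -1.94
  4.69 - -5.08 = 9.77
  -5.98 - 5.18 = -11.16
  4.7 - -1.58 = 6.28
Step 2: Compute |diff|^1 * measure for each set:
  |-1.94|^1 * 1.34 = 1.94 * 1.34 = 2.5996
  |9.77|^1 * 1.88 = 9.77 * 1.88 = 18.3676
  |-11.16|^1 * 2.72 = 11.16 * 2.72 = 30.3552
  |6.28|^1 * 1.34 = 6.28 * 1.34 = 8.4152
Step 3: Sum = 59.7376
Step 4: ||f-g||_1 = (59.7376)^(1/1) = 59.7376


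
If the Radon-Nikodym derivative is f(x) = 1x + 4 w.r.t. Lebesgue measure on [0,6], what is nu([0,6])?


nu(A) = integral_A (dnu/dmu) dmu = integral_0^6 (1x + 4) dx
Step 1: Antiderivative F(x) = (1/2)x^2 + 4x
Step 2: F(6) = (1/2)*6^2 + 4*6 = 18 + 24 = 42
Step 3: F(0) = (1/2)*0^2 + 4*0 = 0.0 + 0 = 0.0
Step 4: nu([0,6]) = F(6) - F(0) = 42 - 0.0 = 42


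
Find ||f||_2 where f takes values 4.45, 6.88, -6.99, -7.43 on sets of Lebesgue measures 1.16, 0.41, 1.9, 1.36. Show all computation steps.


Step 1: Compute |f_i|^2 for each value:
  |4.45|^2 = 19.8025
  |6.88|^2 = 47.3344
  |-6.99|^2 = 48.8601
  |-7.43|^2 = 55.2049
Step 2: Multiply by measures and sum:
  19.8025 * 1.16 = 22.9709
  47.3344 * 0.41 = 19.407104
  48.8601 * 1.9 = 92.83419
  55.2049 * 1.36 = 75.078664
Sum = 22.9709 + 19.407104 + 92.83419 + 75.078664 = 210.290858
Step 3: Take the p-th root:
||f||_2 = (210.290858)^(1/2) = 14.501409


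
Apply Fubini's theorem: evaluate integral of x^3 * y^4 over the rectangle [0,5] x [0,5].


By Fubini's theorem, the double integral factors as a product of single integrals:
Step 1: integral_0^5 x^3 dx = [x^4/4] from 0 to 5
     = 5^4/4 = 156.25
Step 2: integral_0^5 y^4 dy = [y^5/5] from 0 to 5
     = 5^5/5 = 625
Step 3: Double integral = 156.25 * 625 = 97656.25


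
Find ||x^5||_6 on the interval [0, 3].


Step 1: ||f||_6 = (integral_0^3 |x^5|^6 dx)^(1/6)
     = (integral_0^3 x^30 dx)^(1/6)
Step 2: integral_0^3 x^30 dx = [x^31/(31)] from 0 to 3 = 3^31/31
     = 617673396283947/31 = 1.992495e+13
Step 3: ||f||_6 = (1.992495e+13)^(1/6) = 164.651693


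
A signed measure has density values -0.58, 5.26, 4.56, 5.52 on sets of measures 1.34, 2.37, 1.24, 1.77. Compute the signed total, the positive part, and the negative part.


Step 1: Compute signed measure on each set:
  Set 1: -0.58 * 1.34 = -0.7772
  Set 2: 5.26 * 2.37 = 12.4662
  Set 3: 4.56 * 1.24 = 5.6544
  Set 4: 5.52 * 1.77 = 9.7704
Step 2: Total signed measure = (-0.7772) + (12.4662) + (5.6544) + (9.7704)
     = 27.1138
Step 3: Positive part mu+(X) = sum of positive contributions = 27.891
Step 4: Negative part mu-(X) = |sum of negative contributions| = 0.7772


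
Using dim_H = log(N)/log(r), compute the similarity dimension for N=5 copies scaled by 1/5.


For a self-similar set with N copies scaled by 1/r:
dim_H = log(N)/log(r) = log(5)/log(5)
= 1.609438/1.609438
= 1


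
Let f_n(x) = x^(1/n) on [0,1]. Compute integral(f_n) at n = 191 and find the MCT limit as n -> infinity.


At n = 191: f_191(x) = x^(1/191).
Step 1: integral(x^(1/191), 0, 1) = [x^(1/191+1) / (1/191+1)] from 0 to 1
     = 1 / (1/191 + 1) = 1 / ((191+1)/191) = 191/(191+1)
     = 191/192 = 0.994792
Step 2: As n -> infinity, f_n(x) = x^(1/n) -> 1 for x in (0,1], and f_n is increasing in n.
By MCT, lim_n integral(f_n) = integral(lim_n f_n) = integral(1, 0, 1) = 1.
Step 3: Verify convergence: 191/192 = 0.994792 -> 1


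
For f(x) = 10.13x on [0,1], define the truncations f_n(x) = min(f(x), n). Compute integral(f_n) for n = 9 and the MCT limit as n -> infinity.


f(x) = 10.13x on [0,1]; f_n(x) = min(10.13x, n). At n = 9:
Step 1: f(x) reaches 9 at x = 9/10.13 = 0.88845
Step 2: integral(f_9) = integral(10.13x, 0, 0.88845) + integral(9, 0.88845, 1)
       = 10.13*0.88845^2/2 + 9*(1 - 0.88845)
       = 3.998026 + 1.003949
       = 5.001974
Step 3: As n -> infinity, f_n increases to f, so by MCT integral(f_n) -> integral(f) = 10.13/2 = 5.065.
Convergence: integral(f_9) = 5.001974 -> 5.065 as n -> infinity


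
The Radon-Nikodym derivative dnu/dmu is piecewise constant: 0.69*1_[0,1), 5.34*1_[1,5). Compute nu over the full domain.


Integrate each piece of the Radon-Nikodym derivative:
Step 1: integral_0^1 0.69 dx = 0.69*(1-0) = 0.69*1 = 0.69
Step 2: integral_1^5 5.34 dx = 5.34*(5-1) = 5.34*4 = 21.36
Total: 0.69 + 21.36 = 22.05


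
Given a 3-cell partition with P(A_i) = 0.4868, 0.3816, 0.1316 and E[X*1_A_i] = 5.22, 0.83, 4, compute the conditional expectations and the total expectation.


For each cell A_i: E[X|A_i] = E[X*1_A_i] / P(A_i)
Step 1: E[X|A_1] = 5.22 / 0.4868 = 10.72309
Step 2: E[X|A_2] = 0.83 / 0.3816 = 2.175052
Step 3: E[X|A_3] = 4 / 0.1316 = 30.395137
Verification: E[X] = sum E[X*1_A_i] = 5.22 + 0.83 + 4 = 10.05
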